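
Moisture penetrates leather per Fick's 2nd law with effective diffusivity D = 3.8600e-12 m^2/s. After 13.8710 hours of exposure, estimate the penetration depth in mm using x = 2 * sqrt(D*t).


t = 13.8710 hr * 3600 = 49935.6000 s
D * t = 3.8600e-12 * 49935.6000 = 1.9275e-07
x = 2 * sqrt(D*t) = 2 * sqrt(1.9275e-07) = 8.7807e-04 m = 0.8781 mm


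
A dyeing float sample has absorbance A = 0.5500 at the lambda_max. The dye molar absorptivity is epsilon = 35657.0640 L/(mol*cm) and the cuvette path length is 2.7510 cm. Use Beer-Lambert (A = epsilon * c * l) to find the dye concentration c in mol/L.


Formula: c = A / (epsilon * l)
Substituting: c = 0.5500 / (35657.0640 * 2.7510)
Result: 5.6069e-06 mol/L


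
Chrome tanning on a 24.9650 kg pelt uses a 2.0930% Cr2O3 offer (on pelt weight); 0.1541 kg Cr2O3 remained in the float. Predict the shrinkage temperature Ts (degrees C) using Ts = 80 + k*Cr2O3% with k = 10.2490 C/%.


Offered = pelt * offer_pct / 100 = 24.9650 * 2.0930 / 100 = 0.5225 kg
Uptake = offered - residual = 0.5225 - 0.1541 = 0.3684 kg
Cr2O3% on pelt = uptake / pelt * 100 = 0.3684 / 24.9650 * 100 = 1.4757 %
Ts = 80 + k * Cr2O3% = 80 + 10.2490 * 1.4757 = 95.1248 C


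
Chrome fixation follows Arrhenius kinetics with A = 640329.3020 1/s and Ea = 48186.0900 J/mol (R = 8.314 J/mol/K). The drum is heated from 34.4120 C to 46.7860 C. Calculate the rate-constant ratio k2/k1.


T1 = 34.4120 + 273.15 = 307.5620 K; T2 = 46.7860 + 273.15 = 319.9360 K
k1 = A * exp(-Ea/(R*T1)) = 640329.3020 * exp(-48186.0900/(8.314*307.5620)) = 0.00419225 1/s
k2 = A * exp(-Ea/(R*T2)) = 640329.3020 * exp(-48186.0900/(8.314*319.9360)) = 0.00868908 1/s
k2/k1 = 0.00868908 / 0.00419225 = 2.0727


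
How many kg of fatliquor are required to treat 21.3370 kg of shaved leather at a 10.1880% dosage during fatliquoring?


Formula: Fat = substrate * pct / 100
Substituting: Fat = 21.3370 * 10.1880 / 100
Result: 2.1738 kg


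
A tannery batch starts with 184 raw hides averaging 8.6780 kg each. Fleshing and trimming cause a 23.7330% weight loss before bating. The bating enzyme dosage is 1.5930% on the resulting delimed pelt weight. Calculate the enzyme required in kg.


Total_raw = N * avg_wt = 184 * 8.6780 = 1596.7520 kg
Substrate = Total_raw * (1 - loss/100) = 1596.7520 * (1 - 23.7330/100) = 1217.7948 kg
Enzyme = Substrate * pct / 100 = 1217.7948 * 1.5930 / 100 = 19.3995 kg


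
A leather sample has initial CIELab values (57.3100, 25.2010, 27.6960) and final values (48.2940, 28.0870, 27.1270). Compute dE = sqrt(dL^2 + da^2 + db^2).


dL = -9.0160, da = 2.8860, db = -0.5690
dE = sqrt((-9.0160)^2 + 2.8860^2 + (-0.5690)^2) = 9.4837


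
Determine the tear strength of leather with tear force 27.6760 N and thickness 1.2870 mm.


Formula: Tear strength = force / thickness
Substituting: Tear strength = 27.6760 / 1.2870
Result: 21.5043 N/mm


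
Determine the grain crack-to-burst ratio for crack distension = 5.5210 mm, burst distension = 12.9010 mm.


Formula: Ratio = crack / burst
Substituting: Ratio = 5.5210 / 12.9010
Result: 0.4280


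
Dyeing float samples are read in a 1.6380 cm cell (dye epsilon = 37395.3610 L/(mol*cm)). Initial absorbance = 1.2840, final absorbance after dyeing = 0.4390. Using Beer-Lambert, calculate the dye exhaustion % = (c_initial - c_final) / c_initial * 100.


c_initial = A_i / (epsilon * l) = 1.2840 / (37395.3610 * 1.6380) = 2.0962e-05 mol/L
c_final = A_f / (epsilon * l) = 0.4390 / (37395.3610 * 1.6380) = 7.1669e-06 mol/L
Exhaustion = (c_initial - c_final) / c_initial * 100 = (2.0962e-05 - 7.1669e-06) / 2.0962e-05 * 100 = 65.8100 %


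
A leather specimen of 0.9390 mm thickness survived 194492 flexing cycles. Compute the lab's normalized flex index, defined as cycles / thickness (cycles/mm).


Formula: Index = cycles / thickness
Substituting: Index = 194492 / 0.9390
Result: 207126.7306 cycles/mm


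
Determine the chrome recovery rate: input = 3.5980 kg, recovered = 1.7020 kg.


Formula: Recovery = recovered / input * 100
Substituting: Recovery = 1.7020 / 3.5980 * 100
Result: 47.3041 %


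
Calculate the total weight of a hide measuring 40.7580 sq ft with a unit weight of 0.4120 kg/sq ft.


Formula: Weight = area * weight_per_sqft
Substituting: Weight = 40.7580 * 0.4120
Result: 16.7923 kg


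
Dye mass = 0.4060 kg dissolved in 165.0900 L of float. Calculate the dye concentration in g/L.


Formula: Conc = dye_mass(kg) / volume(L) * 1000
Substituting: Conc = 0.4060 / 165.0900 * 1000
Result: 2.4593 g/L


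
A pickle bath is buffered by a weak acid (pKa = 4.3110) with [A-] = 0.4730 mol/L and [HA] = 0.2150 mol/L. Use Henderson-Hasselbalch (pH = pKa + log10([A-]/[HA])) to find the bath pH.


ratio = [A-] / [HA] = 0.4730 / 0.2150 = 2.2000
log10(ratio) = 0.3424
pH = pKa + log10(ratio) = 4.3110 + 0.3424 = 4.6534


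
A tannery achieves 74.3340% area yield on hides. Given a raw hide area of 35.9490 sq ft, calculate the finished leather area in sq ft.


Formula: finished = raw * yield / 100
Substituting: finished = 35.9490 * 74.3340 / 100
Result: 26.7223 sq ft


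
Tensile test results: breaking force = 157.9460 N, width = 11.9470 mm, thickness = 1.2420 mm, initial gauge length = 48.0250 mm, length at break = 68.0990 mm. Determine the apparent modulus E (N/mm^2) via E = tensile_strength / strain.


TS = F / (w * t) = 157.9460 / (11.9470 * 1.2420) = 10.6446 N/mm^2
strain = (Lf - L0) / L0 = (68.0990 - 48.0250) / 48.0250 = 0.4180
E = TS / strain = 10.6446 / 0.4180 = 25.4661 N/mm^2


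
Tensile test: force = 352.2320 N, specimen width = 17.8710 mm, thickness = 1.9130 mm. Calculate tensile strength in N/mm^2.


Formula: TS = force / (width * thickness)
Substituting: TS = 352.2320 / (17.8710 * 1.9130)
Result: 10.3030 N/mm^2


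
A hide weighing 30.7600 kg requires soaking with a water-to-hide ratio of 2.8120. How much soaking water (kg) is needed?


Formula: Water = hide_weight * ratio
Substituting: Water = 30.7600 * 2.8120
Result: 86.4971 kg


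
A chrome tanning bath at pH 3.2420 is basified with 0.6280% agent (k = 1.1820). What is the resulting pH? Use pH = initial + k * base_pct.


Formula: pH_final = pH_initial + k * base_pct
Substituting: pH_final = 3.2420 + 1.1820 * 0.6280
Result: 3.9843


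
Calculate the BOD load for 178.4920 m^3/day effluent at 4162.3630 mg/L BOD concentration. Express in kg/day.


Formula: BOD_load = volume * conc / 1000
Substituting: BOD_load = 178.4920 * 4162.3630 / 1000
Result: 742.9485 kg/day


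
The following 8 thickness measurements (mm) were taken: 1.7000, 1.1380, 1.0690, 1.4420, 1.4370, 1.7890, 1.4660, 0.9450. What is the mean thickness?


Formula: Average = sum / n
Substituting: Average = 10.9860 / 8
Result: 1.3732 mm


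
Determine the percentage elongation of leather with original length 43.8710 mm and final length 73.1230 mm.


Formula: Elongation = (Lf - L0) / L0 * 100
Substituting: Elongation = (73.1230 - 43.8710) / 43.8710 * 100
Result: 66.6773 %


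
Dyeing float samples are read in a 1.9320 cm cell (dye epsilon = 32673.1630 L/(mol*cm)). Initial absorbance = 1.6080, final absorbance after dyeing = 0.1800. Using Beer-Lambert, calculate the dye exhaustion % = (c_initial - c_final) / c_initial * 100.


c_initial = A_i / (epsilon * l) = 1.6080 / (32673.1630 * 1.9320) = 2.5473e-05 mol/L
c_final = A_f / (epsilon * l) = 0.1800 / (32673.1630 * 1.9320) = 2.8515e-06 mol/L
Exhaustion = (c_initial - c_final) / c_initial * 100 = (2.5473e-05 - 2.8515e-06) / 2.5473e-05 * 100 = 88.8060 %


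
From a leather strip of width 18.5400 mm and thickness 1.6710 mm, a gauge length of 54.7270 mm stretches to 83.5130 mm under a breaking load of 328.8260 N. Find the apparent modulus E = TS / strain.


TS = F / (w * t) = 328.8260 / (18.5400 * 1.6710) = 10.6140 N/mm^2
strain = (Lf - L0) / L0 = (83.5130 - 54.7270) / 54.7270 = 0.5260
E = TS / strain = 10.6140 / 0.5260 = 20.1790 N/mm^2


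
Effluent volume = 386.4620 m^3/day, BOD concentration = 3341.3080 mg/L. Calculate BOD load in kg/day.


Formula: BOD_load = volume * conc / 1000
Substituting: BOD_load = 386.4620 * 3341.3080 / 1000
Result: 1291.2886 kg/day


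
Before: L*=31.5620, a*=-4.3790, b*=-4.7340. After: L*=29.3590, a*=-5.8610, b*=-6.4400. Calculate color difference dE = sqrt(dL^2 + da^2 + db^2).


dL = -2.2030, da = -1.4820, db = -1.7060
dE = sqrt((-2.2030)^2 + (-1.4820)^2 + (-1.7060)^2) = 3.1559


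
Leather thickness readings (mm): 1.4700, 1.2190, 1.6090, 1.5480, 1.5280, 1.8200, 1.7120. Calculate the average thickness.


Formula: Average = sum / n
Substituting: Average = 10.9060 / 7
Result: 1.5580 mm


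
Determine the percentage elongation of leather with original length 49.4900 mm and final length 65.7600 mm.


Formula: Elongation = (Lf - L0) / L0 * 100
Substituting: Elongation = (65.7600 - 49.4900) / 49.4900 * 100
Result: 32.8753 %


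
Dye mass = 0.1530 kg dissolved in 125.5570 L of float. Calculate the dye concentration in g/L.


Formula: Conc = dye_mass(kg) / volume(L) * 1000
Substituting: Conc = 0.1530 / 125.5570 * 1000
Result: 1.2186 g/L


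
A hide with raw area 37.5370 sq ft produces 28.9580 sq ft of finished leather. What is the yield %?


Formula: Yield = finished / raw * 100
Substituting: Yield = 28.9580 / 37.5370 * 100
Result: 77.1452 %


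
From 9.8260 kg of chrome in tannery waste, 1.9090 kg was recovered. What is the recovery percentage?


Formula: Recovery = recovered / input * 100
Substituting: Recovery = 1.9090 / 9.8260 * 100
Result: 19.4280 %


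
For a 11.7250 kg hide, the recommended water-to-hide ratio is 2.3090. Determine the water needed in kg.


Formula: Water = hide_weight * ratio
Substituting: Water = 11.7250 * 2.3090
Result: 27.0730 kg


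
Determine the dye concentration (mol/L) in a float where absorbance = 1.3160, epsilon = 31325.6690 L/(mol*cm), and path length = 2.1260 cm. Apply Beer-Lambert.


Formula: c = A / (epsilon * l)
Substituting: c = 1.3160 / (31325.6690 * 2.1260)
Result: 1.9760e-05 mol/L


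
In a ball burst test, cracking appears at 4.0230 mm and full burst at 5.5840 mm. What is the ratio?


Formula: Ratio = crack / burst
Substituting: Ratio = 4.0230 / 5.5840
Result: 0.7205


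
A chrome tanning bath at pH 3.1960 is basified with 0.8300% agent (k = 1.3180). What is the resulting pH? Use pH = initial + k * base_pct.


Formula: pH_final = pH_initial + k * base_pct
Substituting: pH_final = 3.1960 + 1.3180 * 0.8300
Result: 4.2899


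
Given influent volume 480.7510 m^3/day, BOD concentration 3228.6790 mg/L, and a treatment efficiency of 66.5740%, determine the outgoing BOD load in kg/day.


Load_in = volume * conc / 1000 = 480.7510 * 3228.6790 / 1000 = 1552.1907 kg/day
Removed = Load_in * eff / 100 = 1552.1907 * 66.5740 / 100 = 1033.3554 kg/day
Load_out = Load_in - Removed = 1552.1907 - 1033.3554 = 518.8352 kg/day


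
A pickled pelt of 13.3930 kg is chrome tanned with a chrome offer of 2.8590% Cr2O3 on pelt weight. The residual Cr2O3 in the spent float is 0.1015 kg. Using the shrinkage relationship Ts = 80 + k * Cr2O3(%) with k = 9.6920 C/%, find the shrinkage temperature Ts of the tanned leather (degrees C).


Offered = pelt * offer_pct / 100 = 13.3930 * 2.8590 / 100 = 0.3829 kg
Uptake = offered - residual = 0.3829 - 0.1015 = 0.2814 kg
Cr2O3% on pelt = uptake / pelt * 100 = 0.2814 / 13.3930 * 100 = 2.1011 %
Ts = 80 + k * Cr2O3% = 80 + 9.6920 * 2.1011 = 100.3643 C


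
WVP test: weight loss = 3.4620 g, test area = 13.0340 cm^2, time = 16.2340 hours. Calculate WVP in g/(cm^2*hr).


Formula: WVP = loss / (area * time)
Substituting: WVP = 3.4620 / (13.0340 * 16.2340)
Result: 0.0163615 g/(cm^2*hr)


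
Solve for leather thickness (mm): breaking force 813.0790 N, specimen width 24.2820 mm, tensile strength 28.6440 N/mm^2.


Formula: t = F / (TS * w)
Substituting: t = 813.0790 / (28.6440 * 24.2820)
Result: 1.1690 mm


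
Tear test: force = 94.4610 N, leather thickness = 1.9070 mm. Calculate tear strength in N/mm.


Formula: Tear strength = force / thickness
Substituting: Tear strength = 94.4610 / 1.9070
Result: 49.5338 N/mm


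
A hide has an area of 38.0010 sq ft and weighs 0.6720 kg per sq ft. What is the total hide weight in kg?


Formula: Weight = area * weight_per_sqft
Substituting: Weight = 38.0010 * 0.6720
Result: 25.5367 kg


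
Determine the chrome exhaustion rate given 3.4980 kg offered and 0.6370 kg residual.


Formula: Uptake = (offered - residual) / offered * 100
Substituting: Uptake = (3.4980 - 0.6370) / 3.4980 * 100
Result: 81.7896 %


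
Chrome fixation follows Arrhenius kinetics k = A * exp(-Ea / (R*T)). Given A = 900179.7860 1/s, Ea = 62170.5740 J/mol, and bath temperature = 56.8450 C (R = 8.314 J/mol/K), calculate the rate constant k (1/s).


T_K = T_C + 273.15 = 56.8450 + 273.15 = 329.9950 K
exponent = -Ea / (R * T_K) = -62170.5740 / (8.314 * 329.9950) = -22.6604
k = A * exp(exponent) = 900179.7860 * exp(-22.6604) = 1.2973e-04 1/s


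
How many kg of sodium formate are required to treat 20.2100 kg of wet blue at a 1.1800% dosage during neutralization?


Formula: Neutralizer = substrate * pct / 100
Substituting: Neutralizer = 20.2100 * 1.1800 / 100
Result: 0.2385 kg


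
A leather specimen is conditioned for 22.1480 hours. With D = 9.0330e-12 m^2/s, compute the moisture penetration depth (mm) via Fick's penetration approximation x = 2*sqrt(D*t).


t = 22.1480 hr * 3600 = 79732.8000 s
D * t = 9.0330e-12 * 79732.8000 = 7.2023e-07
x = 2 * sqrt(D*t) = 2 * sqrt(7.2023e-07) = 0.00169732 m = 1.6973 mm


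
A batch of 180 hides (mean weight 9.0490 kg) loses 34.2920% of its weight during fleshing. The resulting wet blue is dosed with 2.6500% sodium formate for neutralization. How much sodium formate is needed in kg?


Total_raw = N * avg_wt = 180 * 9.0490 = 1628.8200 kg
Substrate = Total_raw * (1 - loss/100) = 1628.8200 * (1 - 34.2920/100) = 1070.2650 kg
Neutralizer = Substrate * pct / 100 = 1070.2650 * 2.6500 / 100 = 28.3620 kg


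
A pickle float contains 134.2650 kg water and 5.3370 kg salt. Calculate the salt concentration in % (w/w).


Formula: Conc = salt / (water + salt) * 100
Substituting: Conc = 5.3370 / (134.2650 + 5.3370) * 100
Result: 3.8230 %


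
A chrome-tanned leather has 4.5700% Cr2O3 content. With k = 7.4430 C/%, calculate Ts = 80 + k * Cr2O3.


Formula: Ts = 80 + k * Cr2O3
Substituting: Ts = 80 + 7.4430 * 4.5700
Result: 114.0145 C


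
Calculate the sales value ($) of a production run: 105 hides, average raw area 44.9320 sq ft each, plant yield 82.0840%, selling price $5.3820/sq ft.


Raw_total = N * avg_area = 105 * 44.9320 = 4717.8600 sq ft
Finished = Raw_total * yield / 100 = 4717.8600 * 82.0840 / 100 = 3872.6082 sq ft
Value = Finished * price = 3872.6082 * 5.3820 = 20842.3773 $


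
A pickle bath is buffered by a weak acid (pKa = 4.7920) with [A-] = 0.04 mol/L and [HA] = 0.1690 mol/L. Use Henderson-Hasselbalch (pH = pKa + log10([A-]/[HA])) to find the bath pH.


ratio = [A-] / [HA] = 0.04 / 0.1690 = 0.2367
log10(ratio) = -0.6258
pH = pKa + log10(ratio) = 4.7920 - 0.6258 = 4.1662


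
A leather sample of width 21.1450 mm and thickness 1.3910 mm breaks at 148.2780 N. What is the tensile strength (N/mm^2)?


Formula: TS = force / (width * thickness)
Substituting: TS = 148.2780 / (21.1450 * 1.3910)
Result: 5.0413 N/mm^2


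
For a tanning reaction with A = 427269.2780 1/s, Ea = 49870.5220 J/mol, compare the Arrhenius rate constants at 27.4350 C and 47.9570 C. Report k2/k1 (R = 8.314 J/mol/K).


T1 = 27.4350 + 273.15 = 300.5850 K; T2 = 47.9570 + 273.15 = 321.1070 K
k1 = A * exp(-Ea/(R*T1)) = 427269.2780 * exp(-49870.5220/(8.314*300.5850)) = 9.2057e-04 1/s
k2 = A * exp(-Ea/(R*T2)) = 427269.2780 * exp(-49870.5220/(8.314*321.1070)) = 0.00329568 1/s
k2/k1 = 0.00329568 / 9.2057e-04 = 3.5800


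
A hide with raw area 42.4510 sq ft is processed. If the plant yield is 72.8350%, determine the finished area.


Formula: finished = raw * yield / 100
Substituting: finished = 42.4510 * 72.8350 / 100
Result: 30.9192 sq ft


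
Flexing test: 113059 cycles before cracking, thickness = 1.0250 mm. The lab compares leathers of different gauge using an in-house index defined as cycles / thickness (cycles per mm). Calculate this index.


Formula: Index = cycles / thickness
Substituting: Index = 113059 / 1.0250
Result: 110301.4634 cycles/mm


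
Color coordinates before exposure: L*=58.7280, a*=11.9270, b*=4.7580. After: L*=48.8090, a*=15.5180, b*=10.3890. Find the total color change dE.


dL = -9.9190, da = 3.5910, db = 5.6310
dE = sqrt((-9.9190)^2 + 3.5910^2 + 5.6310^2) = 11.9578


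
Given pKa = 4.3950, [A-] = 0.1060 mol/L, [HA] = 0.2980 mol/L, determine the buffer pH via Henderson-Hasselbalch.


ratio = [A-] / [HA] = 0.1060 / 0.2980 = 0.3557
log10(ratio) = -0.4489
pH = pKa + log10(ratio) = 4.3950 - 0.4489 = 3.9461


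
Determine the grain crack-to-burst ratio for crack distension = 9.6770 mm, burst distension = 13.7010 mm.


Formula: Ratio = crack / burst
Substituting: Ratio = 9.6770 / 13.7010
Result: 0.7063


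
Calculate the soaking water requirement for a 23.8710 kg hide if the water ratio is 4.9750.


Formula: Water = hide_weight * ratio
Substituting: Water = 23.8710 * 4.9750
Result: 118.7582 kg


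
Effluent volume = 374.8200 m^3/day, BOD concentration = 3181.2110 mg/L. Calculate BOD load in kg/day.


Formula: BOD_load = volume * conc / 1000
Substituting: BOD_load = 374.8200 * 3181.2110 / 1000
Result: 1192.3815 kg/day


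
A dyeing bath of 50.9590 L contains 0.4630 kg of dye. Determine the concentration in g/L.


Formula: Conc = dye_mass(kg) / volume(L) * 1000
Substituting: Conc = 0.4630 / 50.9590 * 1000
Result: 9.0857 g/L


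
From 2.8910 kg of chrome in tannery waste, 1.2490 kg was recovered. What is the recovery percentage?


Formula: Recovery = recovered / input * 100
Substituting: Recovery = 1.2490 / 2.8910 * 100
Result: 43.2030 %


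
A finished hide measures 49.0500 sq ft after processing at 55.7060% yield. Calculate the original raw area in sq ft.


Formula: raw = finished * 100 / yield
Substituting: raw = 49.0500 * 100 / 55.7060
Result: 88.0516 sq ft


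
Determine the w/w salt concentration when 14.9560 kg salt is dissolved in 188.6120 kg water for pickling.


Formula: Conc = salt / (water + salt) * 100
Substituting: Conc = 14.9560 / (188.6120 + 14.9560) * 100
Result: 7.3469 %


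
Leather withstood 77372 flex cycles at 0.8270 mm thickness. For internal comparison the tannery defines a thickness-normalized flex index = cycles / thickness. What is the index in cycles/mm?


Formula: Index = cycles / thickness
Substituting: Index = 77372 / 0.8270
Result: 93557.4365 cycles/mm


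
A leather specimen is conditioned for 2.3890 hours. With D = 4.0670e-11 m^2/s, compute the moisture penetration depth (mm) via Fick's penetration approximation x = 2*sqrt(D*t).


t = 2.3890 hr * 3600 = 8600.4000 s
D * t = 4.0670e-11 * 8600.4000 = 3.4978e-07
x = 2 * sqrt(D*t) = 2 * sqrt(3.4978e-07) = 0.00118284 m = 1.1828 mm


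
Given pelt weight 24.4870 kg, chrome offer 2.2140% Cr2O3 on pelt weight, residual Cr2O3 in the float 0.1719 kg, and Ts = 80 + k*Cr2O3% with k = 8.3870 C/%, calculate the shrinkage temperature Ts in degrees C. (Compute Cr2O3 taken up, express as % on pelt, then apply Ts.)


Offered = pelt * offer_pct / 100 = 24.4870 * 2.2140 / 100 = 0.5421 kg
Uptake = offered - residual = 0.5421 - 0.1719 = 0.3702 kg
Cr2O3% on pelt = uptake / pelt * 100 = 0.3702 / 24.4870 * 100 = 1.5120 %
Ts = 80 + k * Cr2O3% = 80 + 8.3870 * 1.5120 = 92.6811 C


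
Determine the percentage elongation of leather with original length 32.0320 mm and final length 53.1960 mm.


Formula: Elongation = (Lf - L0) / L0 * 100
Substituting: Elongation = (53.1960 - 32.0320) / 32.0320 * 100
Result: 66.0714 %


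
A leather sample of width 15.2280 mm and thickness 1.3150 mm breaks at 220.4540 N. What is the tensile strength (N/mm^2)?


Formula: TS = force / (width * thickness)
Substituting: TS = 220.4540 / (15.2280 * 1.3150)
Result: 11.0090 N/mm^2


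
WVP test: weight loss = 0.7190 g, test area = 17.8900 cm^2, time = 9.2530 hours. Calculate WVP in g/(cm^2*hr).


Formula: WVP = loss / (area * time)
Substituting: WVP = 0.7190 / (17.8900 * 9.2530)
Result: 0.00434346 g/(cm^2*hr)


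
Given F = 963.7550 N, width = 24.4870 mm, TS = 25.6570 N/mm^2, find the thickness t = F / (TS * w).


Formula: t = F / (TS * w)
Substituting: t = 963.7550 / (25.6570 * 24.4870)
Result: 1.5340 mm


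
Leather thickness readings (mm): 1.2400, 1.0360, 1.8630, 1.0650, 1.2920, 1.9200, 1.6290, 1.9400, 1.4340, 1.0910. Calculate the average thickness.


Formula: Average = sum / n
Substituting: Average = 14.5100 / 10
Result: 1.4510 mm


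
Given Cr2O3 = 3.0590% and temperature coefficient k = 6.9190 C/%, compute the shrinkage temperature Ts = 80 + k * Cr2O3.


Formula: Ts = 80 + k * Cr2O3
Substituting: Ts = 80 + 6.9190 * 3.0590
Result: 101.1652 C


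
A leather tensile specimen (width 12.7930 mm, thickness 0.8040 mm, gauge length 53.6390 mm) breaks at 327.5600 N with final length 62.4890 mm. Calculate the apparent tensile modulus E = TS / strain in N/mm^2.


TS = F / (w * t) = 327.5600 / (12.7930 * 0.8040) = 31.8466 N/mm^2
strain = (Lf - L0) / L0 = (62.4890 - 53.6390) / 53.6390 = 0.1650
E = TS / strain = 31.8466 / 0.1650 = 193.0189 N/mm^2


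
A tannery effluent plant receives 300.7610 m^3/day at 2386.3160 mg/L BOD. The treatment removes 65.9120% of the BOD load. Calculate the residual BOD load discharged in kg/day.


Load_in = volume * conc / 1000 = 300.7610 * 2386.3160 / 1000 = 717.7108 kg/day
Removed = Load_in * eff / 100 = 717.7108 * 65.9120 / 100 = 473.0575 kg/day
Load_out = Load_in - Removed = 717.7108 - 473.0575 = 244.6533 kg/day


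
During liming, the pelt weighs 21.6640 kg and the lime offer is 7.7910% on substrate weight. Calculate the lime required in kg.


Formula: Lime = substrate * pct / 100
Substituting: Lime = 21.6640 * 7.7910 / 100
Result: 1.6878 kg


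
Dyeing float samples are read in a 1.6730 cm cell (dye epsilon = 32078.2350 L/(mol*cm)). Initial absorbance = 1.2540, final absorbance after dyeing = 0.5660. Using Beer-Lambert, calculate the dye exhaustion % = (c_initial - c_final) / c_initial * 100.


c_initial = A_i / (epsilon * l) = 1.2540 / (32078.2350 * 1.6730) = 2.3366e-05 mol/L
c_final = A_f / (epsilon * l) = 0.5660 / (32078.2350 * 1.6730) = 1.0547e-05 mol/L
Exhaustion = (c_initial - c_final) / c_initial * 100 = (2.3366e-05 - 1.0547e-05) / 2.3366e-05 * 100 = 54.8644 %


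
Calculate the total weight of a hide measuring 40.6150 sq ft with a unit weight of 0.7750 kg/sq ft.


Formula: Weight = area * weight_per_sqft
Substituting: Weight = 40.6150 * 0.7750
Result: 31.4766 kg


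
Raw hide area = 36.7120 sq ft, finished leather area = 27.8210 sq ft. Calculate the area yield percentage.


Formula: Yield = finished / raw * 100
Substituting: Yield = 27.8210 / 36.7120 * 100
Result: 75.7818 %


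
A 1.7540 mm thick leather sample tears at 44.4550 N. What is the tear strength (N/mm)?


Formula: Tear strength = force / thickness
Substituting: Tear strength = 44.4550 / 1.7540
Result: 25.3449 N/mm


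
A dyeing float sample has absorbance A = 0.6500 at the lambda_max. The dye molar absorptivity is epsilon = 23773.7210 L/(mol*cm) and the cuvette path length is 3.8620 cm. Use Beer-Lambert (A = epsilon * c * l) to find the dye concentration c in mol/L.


Formula: c = A / (epsilon * l)
Substituting: c = 0.6500 / (23773.7210 * 3.8620)
Result: 7.0795e-06 mol/L


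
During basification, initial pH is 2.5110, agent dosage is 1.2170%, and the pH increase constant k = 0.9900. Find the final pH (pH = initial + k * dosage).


Formula: pH_final = pH_initial + k * base_pct
Substituting: pH_final = 2.5110 + 0.9900 * 1.2170
Result: 3.7158


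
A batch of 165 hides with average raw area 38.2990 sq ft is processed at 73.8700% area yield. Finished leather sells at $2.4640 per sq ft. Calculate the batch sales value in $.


Raw_total = N * avg_area = 165 * 38.2990 = 6319.3350 sq ft
Finished = Raw_total * yield / 100 = 6319.3350 * 73.8700 / 100 = 4668.0928 sq ft
Value = Finished * price = 4668.0928 * 2.4640 = 11502.1806 $


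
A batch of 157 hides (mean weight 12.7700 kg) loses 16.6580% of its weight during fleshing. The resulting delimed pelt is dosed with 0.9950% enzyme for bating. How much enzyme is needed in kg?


Total_raw = N * avg_wt = 157 * 12.7700 = 2004.8900 kg
Substrate = Total_raw * (1 - loss/100) = 2004.8900 * (1 - 16.6580/100) = 1670.9154 kg
Enzyme = Substrate * pct / 100 = 1670.9154 * 0.9950 / 100 = 16.6256 kg


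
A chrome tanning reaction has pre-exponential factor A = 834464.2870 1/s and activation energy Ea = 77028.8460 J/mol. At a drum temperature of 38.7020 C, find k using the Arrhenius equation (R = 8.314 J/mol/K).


T_K = T_C + 273.15 = 38.7020 + 273.15 = 311.8520 K
exponent = -Ea / (R * T_K) = -77028.8460 / (8.314 * 311.8520) = -29.7095
k = A * exp(exponent) = 834464.2870 * exp(-29.7095) = 1.0441e-07 1/s


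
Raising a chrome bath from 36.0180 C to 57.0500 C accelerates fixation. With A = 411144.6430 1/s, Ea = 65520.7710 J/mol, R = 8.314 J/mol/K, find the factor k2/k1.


T1 = 36.0180 + 273.15 = 309.1680 K; T2 = 57.0500 + 273.15 = 330.2000 K
k1 = A * exp(-Ea/(R*T1)) = 411144.6430 * exp(-65520.7710/(8.314*309.1680)) = 3.4971e-06 1/s
k2 = A * exp(-Ea/(R*T2)) = 411144.6430 * exp(-65520.7710/(8.314*330.2000)) = 1.7735e-05 1/s
k2/k1 = 1.7735e-05 / 3.4971e-06 = 5.0713


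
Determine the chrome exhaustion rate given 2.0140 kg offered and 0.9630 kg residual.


Formula: Uptake = (offered - residual) / offered * 100
Substituting: Uptake = (2.0140 - 0.9630) / 2.0140 * 100
Result: 52.1847 %


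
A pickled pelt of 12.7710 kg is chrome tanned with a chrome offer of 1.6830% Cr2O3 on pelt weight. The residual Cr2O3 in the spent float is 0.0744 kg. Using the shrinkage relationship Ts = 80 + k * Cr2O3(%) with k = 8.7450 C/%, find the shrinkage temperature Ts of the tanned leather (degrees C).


Offered = pelt * offer_pct / 100 = 12.7710 * 1.6830 / 100 = 0.2149 kg
Uptake = offered - residual = 0.2149 - 0.0744 = 0.1405 kg
Cr2O3% on pelt = uptake / pelt * 100 = 0.1405 / 12.7710 * 100 = 1.1004 %
Ts = 80 + k * Cr2O3% = 80 + 8.7450 * 1.1004 = 89.6233 C


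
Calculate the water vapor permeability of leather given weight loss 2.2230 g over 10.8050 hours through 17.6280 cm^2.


Formula: WVP = loss / (area * time)
Substituting: WVP = 2.2230 / (17.6280 * 10.8050)
Result: 0.0116711 g/(cm^2*hr)


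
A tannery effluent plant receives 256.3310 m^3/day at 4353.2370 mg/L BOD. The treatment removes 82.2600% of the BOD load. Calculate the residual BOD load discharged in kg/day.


Load_in = volume * conc / 1000 = 256.3310 * 4353.2370 / 1000 = 1115.8696 kg/day
Removed = Load_in * eff / 100 = 1115.8696 * 82.2600 / 100 = 917.9143 kg/day
Load_out = Load_in - Removed = 1115.8696 - 917.9143 = 197.9553 kg/day


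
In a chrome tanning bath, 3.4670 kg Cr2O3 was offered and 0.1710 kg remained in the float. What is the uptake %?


Formula: Uptake = (offered - residual) / offered * 100
Substituting: Uptake = (3.4670 - 0.1710) / 3.4670 * 100
Result: 95.0678 %


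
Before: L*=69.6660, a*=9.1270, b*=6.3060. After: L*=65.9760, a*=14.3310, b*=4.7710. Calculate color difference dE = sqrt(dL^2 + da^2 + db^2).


dL = -3.6900, da = 5.2040, db = -1.5350
dE = sqrt((-3.6900)^2 + 5.2040^2 + (-1.5350)^2) = 6.5616


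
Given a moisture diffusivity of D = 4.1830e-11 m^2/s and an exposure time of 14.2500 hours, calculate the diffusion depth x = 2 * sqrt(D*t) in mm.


t = 14.2500 hr * 3600 = 51300.0000 s
D * t = 4.1830e-11 * 51300.0000 = 2.1459e-06
x = 2 * sqrt(D*t) = 2 * sqrt(2.1459e-06) = 0.00292976 m = 2.9298 mm


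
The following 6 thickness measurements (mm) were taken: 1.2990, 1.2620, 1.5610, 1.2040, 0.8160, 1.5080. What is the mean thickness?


Formula: Average = sum / n
Substituting: Average = 7.6500 / 6
Result: 1.2750 mm


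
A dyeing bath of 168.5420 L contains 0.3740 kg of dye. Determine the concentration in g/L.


Formula: Conc = dye_mass(kg) / volume(L) * 1000
Substituting: Conc = 0.3740 / 168.5420 * 1000
Result: 2.2190 g/L


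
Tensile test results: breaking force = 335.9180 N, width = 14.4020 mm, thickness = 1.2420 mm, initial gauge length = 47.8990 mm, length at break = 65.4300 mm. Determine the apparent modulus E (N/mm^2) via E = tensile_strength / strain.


TS = F / (w * t) = 335.9180 / (14.4020 * 1.2420) = 18.7797 N/mm^2
strain = (Lf - L0) / L0 = (65.4300 - 47.8990) / 47.8990 = 0.3660
E = TS / strain = 18.7797 / 0.3660 = 51.3108 N/mm^2


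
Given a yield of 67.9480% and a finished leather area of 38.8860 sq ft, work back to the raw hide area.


Formula: raw = finished * 100 / yield
Substituting: raw = 38.8860 * 100 / 67.9480
Result: 57.2291 sq ft


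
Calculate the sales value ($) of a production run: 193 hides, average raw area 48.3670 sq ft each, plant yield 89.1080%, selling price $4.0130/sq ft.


Raw_total = N * avg_area = 193 * 48.3670 = 9334.8310 sq ft
Finished = Raw_total * yield / 100 = 9334.8310 * 89.1080 / 100 = 8318.0812 sq ft
Value = Finished * price = 8318.0812 * 4.0130 = 33380.4599 $


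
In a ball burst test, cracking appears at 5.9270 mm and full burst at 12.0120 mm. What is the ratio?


Formula: Ratio = crack / burst
Substituting: Ratio = 5.9270 / 12.0120
Result: 0.4934


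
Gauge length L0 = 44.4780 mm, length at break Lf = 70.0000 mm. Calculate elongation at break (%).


Formula: Elongation = (Lf - L0) / L0 * 100
Substituting: Elongation = (70.0000 - 44.4780) / 44.4780 * 100
Result: 57.3812 %


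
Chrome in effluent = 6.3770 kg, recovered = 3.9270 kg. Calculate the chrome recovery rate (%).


Formula: Recovery = recovered / input * 100
Substituting: Recovery = 3.9270 / 6.3770 * 100
Result: 61.5807 %


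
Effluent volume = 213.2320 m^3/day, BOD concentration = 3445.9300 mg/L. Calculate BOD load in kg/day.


Formula: BOD_load = volume * conc / 1000
Substituting: BOD_load = 213.2320 * 3445.9300 / 1000
Result: 734.7825 kg/day


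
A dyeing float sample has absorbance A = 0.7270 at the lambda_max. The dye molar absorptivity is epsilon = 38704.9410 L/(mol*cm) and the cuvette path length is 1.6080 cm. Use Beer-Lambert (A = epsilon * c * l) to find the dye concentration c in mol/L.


Formula: c = A / (epsilon * l)
Substituting: c = 0.7270 / (38704.9410 * 1.6080)
Result: 1.1681e-05 mol/L


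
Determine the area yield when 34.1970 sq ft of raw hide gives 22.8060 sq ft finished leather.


Formula: Yield = finished / raw * 100
Substituting: Yield = 22.8060 / 34.1970 * 100
Result: 66.6901 %


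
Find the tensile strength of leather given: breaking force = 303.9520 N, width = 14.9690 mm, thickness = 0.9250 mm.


Formula: TS = force / (width * thickness)
Substituting: TS = 303.9520 / (14.9690 * 0.9250)
Result: 21.9518 N/mm^2


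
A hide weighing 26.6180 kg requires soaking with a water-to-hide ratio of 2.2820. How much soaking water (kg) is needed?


Formula: Water = hide_weight * ratio
Substituting: Water = 26.6180 * 2.2820
Result: 60.7423 kg


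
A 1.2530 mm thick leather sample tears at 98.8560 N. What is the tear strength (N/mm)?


Formula: Tear strength = force / thickness
Substituting: Tear strength = 98.8560 / 1.2530
Result: 78.8955 N/mm


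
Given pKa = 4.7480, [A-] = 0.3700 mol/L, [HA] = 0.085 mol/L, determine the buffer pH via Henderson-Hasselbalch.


ratio = [A-] / [HA] = 0.3700 / 0.085 = 4.3529
log10(ratio) = 0.6388
pH = pKa + log10(ratio) = 4.7480 + 0.6388 = 5.3868


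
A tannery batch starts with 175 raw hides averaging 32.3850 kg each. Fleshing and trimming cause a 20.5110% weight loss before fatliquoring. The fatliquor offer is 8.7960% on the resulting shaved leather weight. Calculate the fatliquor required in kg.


Total_raw = N * avg_wt = 175 * 32.3850 = 5667.3750 kg
Substrate = Total_raw * (1 - loss/100) = 5667.3750 * (1 - 20.5110/100) = 4504.9397 kg
Fat = Substrate * pct / 100 = 4504.9397 * 8.7960 / 100 = 396.2545 kg


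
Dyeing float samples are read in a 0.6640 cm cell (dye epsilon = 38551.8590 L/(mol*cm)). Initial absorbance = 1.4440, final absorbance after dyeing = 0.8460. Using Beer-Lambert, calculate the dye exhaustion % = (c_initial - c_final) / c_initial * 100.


c_initial = A_i / (epsilon * l) = 1.4440 / (38551.8590 * 0.6640) = 5.6410e-05 mol/L
c_final = A_f / (epsilon * l) = 0.8460 / (38551.8590 * 0.6640) = 3.3049e-05 mol/L
Exhaustion = (c_initial - c_final) / c_initial * 100 = (5.6410e-05 - 3.3049e-05) / 5.6410e-05 * 100 = 41.4127 %


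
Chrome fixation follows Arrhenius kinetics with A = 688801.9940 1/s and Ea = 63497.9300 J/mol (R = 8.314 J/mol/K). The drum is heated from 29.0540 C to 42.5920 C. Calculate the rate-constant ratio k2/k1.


T1 = 29.0540 + 273.15 = 302.2040 K; T2 = 42.5920 + 273.15 = 315.7420 K
k1 = A * exp(-Ea/(R*T1)) = 688801.9940 * exp(-63497.9300/(8.314*302.2040)) = 7.2838e-06 1/s
k2 = A * exp(-Ea/(R*T2)) = 688801.9940 * exp(-63497.9300/(8.314*315.7420)) = 2.1526e-05 1/s
k2/k1 = 2.1526e-05 / 7.2838e-06 = 2.9553


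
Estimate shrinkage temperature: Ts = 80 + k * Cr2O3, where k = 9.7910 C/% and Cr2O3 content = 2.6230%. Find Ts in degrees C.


Formula: Ts = 80 + k * Cr2O3
Substituting: Ts = 80 + 9.7910 * 2.6230
Result: 105.6818 C


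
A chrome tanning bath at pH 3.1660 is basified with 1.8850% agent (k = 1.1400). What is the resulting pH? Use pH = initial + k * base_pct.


Formula: pH_final = pH_initial + k * base_pct
Substituting: pH_final = 3.1660 + 1.1400 * 1.8850
Result: 5.3149


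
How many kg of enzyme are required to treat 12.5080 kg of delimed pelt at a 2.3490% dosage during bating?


Formula: Enzyme = substrate * pct / 100
Substituting: Enzyme = 12.5080 * 2.3490 / 100
Result: 0.2938 kg


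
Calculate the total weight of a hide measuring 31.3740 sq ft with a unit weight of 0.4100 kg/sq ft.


Formula: Weight = area * weight_per_sqft
Substituting: Weight = 31.3740 * 0.4100
Result: 12.8633 kg


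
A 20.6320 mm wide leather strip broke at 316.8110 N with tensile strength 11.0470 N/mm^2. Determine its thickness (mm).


Formula: t = F / (TS * w)
Substituting: t = 316.8110 / (11.0470 * 20.6320)
Result: 1.3900 mm


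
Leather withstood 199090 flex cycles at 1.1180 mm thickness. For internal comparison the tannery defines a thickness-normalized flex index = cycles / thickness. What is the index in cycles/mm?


Formula: Index = cycles / thickness
Substituting: Index = 199090 / 1.1180
Result: 178076.9231 cycles/mm


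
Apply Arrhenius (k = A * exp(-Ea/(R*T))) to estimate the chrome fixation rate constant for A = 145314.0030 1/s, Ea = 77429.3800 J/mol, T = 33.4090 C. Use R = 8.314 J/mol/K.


T_K = T_C + 273.15 = 33.4090 + 273.15 = 306.5590 K
exponent = -Ea / (R * T_K) = -77429.3800 / (8.314 * 306.5590) = -30.3796
k = A * exp(exponent) = 145314.0030 * exp(-30.3796) = 9.3031e-09 1/s


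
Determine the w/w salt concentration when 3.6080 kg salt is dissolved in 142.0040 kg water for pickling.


Formula: Conc = salt / (water + salt) * 100
Substituting: Conc = 3.6080 / (142.0040 + 3.6080) * 100
Result: 2.4778 %


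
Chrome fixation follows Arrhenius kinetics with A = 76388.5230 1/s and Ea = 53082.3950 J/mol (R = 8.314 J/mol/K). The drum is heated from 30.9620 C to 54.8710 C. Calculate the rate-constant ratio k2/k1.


T1 = 30.9620 + 273.15 = 304.1120 K; T2 = 54.8710 + 273.15 = 328.0210 K
k1 = A * exp(-Ea/(R*T1)) = 76388.5230 * exp(-53082.3950/(8.314*304.1120)) = 5.8238e-05 1/s
k2 = A * exp(-Ea/(R*T2)) = 76388.5230 * exp(-53082.3950/(8.314*328.0210)) = 2.6902e-04 1/s
k2/k1 = 2.6902e-04 / 5.8238e-05 = 4.6194


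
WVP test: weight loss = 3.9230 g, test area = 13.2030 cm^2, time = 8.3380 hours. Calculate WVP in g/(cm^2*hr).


Formula: WVP = loss / (area * time)
Substituting: WVP = 3.9230 / (13.2030 * 8.3380)
Result: 0.0356356 g/(cm^2*hr)


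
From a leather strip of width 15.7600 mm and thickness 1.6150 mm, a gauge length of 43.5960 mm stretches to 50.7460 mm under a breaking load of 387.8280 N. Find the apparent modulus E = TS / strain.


TS = F / (w * t) = 387.8280 / (15.7600 * 1.6150) = 15.2374 N/mm^2
strain = (Lf - L0) / L0 = (50.7460 - 43.5960) / 43.5960 = 0.1640
E = TS / strain = 15.2374 / 0.1640 = 92.9076 N/mm^2


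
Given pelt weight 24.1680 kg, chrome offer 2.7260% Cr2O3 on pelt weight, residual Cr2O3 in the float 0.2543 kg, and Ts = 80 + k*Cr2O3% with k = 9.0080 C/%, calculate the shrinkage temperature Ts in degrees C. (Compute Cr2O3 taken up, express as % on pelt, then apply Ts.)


Offered = pelt * offer_pct / 100 = 24.1680 * 2.7260 / 100 = 0.6588 kg
Uptake = offered - residual = 0.6588 - 0.2543 = 0.4045 kg
Cr2O3% on pelt = uptake / pelt * 100 = 0.4045 / 24.1680 * 100 = 1.6738 %
Ts = 80 + k * Cr2O3% = 80 + 9.0080 * 1.6738 = 95.0774 C


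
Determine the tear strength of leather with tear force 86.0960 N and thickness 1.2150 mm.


Formula: Tear strength = force / thickness
Substituting: Tear strength = 86.0960 / 1.2150
Result: 70.8609 N/mm


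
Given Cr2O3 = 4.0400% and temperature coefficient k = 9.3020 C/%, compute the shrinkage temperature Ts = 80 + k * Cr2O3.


Formula: Ts = 80 + k * Cr2O3
Substituting: Ts = 80 + 9.3020 * 4.0400
Result: 117.5801 C


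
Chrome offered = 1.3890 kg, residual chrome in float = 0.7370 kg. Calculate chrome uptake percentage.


Formula: Uptake = (offered - residual) / offered * 100
Substituting: Uptake = (1.3890 - 0.7370) / 1.3890 * 100
Result: 46.9402 %


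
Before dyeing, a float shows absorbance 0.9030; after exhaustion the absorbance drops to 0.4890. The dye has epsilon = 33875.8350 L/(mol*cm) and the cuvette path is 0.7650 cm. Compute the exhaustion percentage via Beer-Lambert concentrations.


c_initial = A_i / (epsilon * l) = 0.9030 / (33875.8350 * 0.7650) = 3.4845e-05 mol/L
c_final = A_f / (epsilon * l) = 0.4890 / (33875.8350 * 0.7650) = 1.8869e-05 mol/L
Exhaustion = (c_initial - c_final) / c_initial * 100 = (3.4845e-05 - 1.8869e-05) / 3.4845e-05 * 100 = 45.8472 %


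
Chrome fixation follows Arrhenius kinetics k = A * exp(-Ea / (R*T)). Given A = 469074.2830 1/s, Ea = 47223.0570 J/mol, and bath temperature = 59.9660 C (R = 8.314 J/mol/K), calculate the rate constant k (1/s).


T_K = T_C + 273.15 = 59.9660 + 273.15 = 333.1160 K
exponent = -Ea / (R * T_K) = -47223.0570 / (8.314 * 333.1160) = -17.0510
k = A * exp(exponent) = 469074.2830 * exp(-17.0510) = 0.0184547 1/s


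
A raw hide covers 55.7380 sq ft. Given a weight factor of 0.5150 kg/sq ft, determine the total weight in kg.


Formula: Weight = area * weight_per_sqft
Substituting: Weight = 55.7380 * 0.5150
Result: 28.7051 kg


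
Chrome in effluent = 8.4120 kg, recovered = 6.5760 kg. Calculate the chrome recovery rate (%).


Formula: Recovery = recovered / input * 100
Substituting: Recovery = 6.5760 / 8.4120 * 100
Result: 78.1740 %


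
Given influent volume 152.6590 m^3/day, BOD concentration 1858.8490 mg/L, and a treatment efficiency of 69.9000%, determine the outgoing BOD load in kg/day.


Load_in = volume * conc / 1000 = 152.6590 * 1858.8490 / 1000 = 283.7700 kg/day
Removed = Load_in * eff / 100 = 283.7700 * 69.9000 / 100 = 198.3553 kg/day
Load_out = Load_in - Removed = 283.7700 - 198.3553 = 85.4148 kg/day


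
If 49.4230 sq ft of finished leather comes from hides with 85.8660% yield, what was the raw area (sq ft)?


Formula: raw = finished * 100 / yield
Substituting: raw = 49.4230 * 100 / 85.8660
Result: 57.5583 sq ft


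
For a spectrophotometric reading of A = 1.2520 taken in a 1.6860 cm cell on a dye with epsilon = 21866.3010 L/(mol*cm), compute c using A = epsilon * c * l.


Formula: c = A / (epsilon * l)
Substituting: c = 1.2520 / (21866.3010 * 1.6860)
Result: 3.3960e-05 mol/L
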